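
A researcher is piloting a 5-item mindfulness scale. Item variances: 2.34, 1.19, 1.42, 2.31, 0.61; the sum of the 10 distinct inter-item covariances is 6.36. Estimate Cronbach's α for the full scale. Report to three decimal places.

Cronbach's α = 0.772

Σσᵢ² = 2.34 + 1.19 + 1.42 + 2.31 + 0.61 = 7.87
Sum of distinct covariances = 6.36
σ²_T = Σσᵢ² + 2·Σcov = 7.87 + 2 × 6.36 = 20.59
α = (5/4)·(1 − 7.87/20.59) = 0.772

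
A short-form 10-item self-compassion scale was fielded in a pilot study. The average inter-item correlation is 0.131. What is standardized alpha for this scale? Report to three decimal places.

standardized alpha = 0.601

Standardized α = k·r̄ / (1 + (k−1)·r̄) = 10 × 0.131 / (1 + 9 × 0.131)
  = 1.3100 / 2.1790 = 0.601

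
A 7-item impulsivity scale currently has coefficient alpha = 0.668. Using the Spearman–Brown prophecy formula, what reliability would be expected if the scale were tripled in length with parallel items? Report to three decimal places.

predicted reliability = 0.858

Length factor m = 3
α' = m·α / (1 + (m−1)·α)
   = 3 × 0.668 / (1 + (3 − 1) × 0.668)
   = 2.0040 / 2.3360 = 0.858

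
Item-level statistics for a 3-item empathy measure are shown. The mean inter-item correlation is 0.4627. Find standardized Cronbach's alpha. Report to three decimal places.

Standardized α = k·r̄ / (1 + (k−1)·r̄) = 3 × 0.4627 / (1 + 2 × 0.4627)
  = 1.3881 / 1.9254 = 0.721

standardized Cronbach's alpha = 0.721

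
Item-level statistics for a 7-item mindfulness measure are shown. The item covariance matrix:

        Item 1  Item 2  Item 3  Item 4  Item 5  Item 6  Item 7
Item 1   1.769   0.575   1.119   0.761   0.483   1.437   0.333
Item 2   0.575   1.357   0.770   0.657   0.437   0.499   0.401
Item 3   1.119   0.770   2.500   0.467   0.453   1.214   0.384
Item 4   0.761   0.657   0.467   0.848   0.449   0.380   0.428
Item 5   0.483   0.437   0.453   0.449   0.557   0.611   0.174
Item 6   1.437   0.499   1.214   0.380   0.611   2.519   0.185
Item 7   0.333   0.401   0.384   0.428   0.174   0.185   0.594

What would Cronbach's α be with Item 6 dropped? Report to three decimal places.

Cronbach's α = 0.809

Remaining items: Item 1, Item 2, Item 3, Item 4, Item 5, Item 7 (k = 6).
ΣVar(i) = 1.769 + 1.357 + 2.500 + 0.848 + 0.557 + 0.594 = 7.625
σ²_T = 7.625 + 2 × 7.891 = 23.407
α (item deleted) = (6/5)·(1 − 7.625/23.407) = 0.809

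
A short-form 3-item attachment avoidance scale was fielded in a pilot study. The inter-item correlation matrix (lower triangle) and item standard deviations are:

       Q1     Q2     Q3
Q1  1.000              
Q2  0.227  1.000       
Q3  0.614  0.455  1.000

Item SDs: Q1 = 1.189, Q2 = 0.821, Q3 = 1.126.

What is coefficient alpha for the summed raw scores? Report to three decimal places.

Σσ²ᵢ = 1.189² + 0.821² + 1.126² = 3.3556
Covariances σ_ij = r_ij · s_i · s_j:
  σ(Q1,Q2) = 0.227 × 1.189 × 0.821 = 0.2216
  σ(Q1,Q3) = 0.614 × 1.189 × 1.126 = 0.8220
  σ(Q2,Q3) = 0.455 × 0.821 × 1.126 = 0.4206
σ²_T = Σσ²ᵢ + 2·Σσ_ij = 3.3556 + 2 × 1.4642 = 6.2840
α = (3/2)·(1 − 3.3556/6.2840) = 0.699

α = 0.699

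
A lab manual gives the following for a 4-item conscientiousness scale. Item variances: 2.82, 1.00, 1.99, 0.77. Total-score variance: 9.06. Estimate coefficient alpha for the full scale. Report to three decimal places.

coefficient alpha = 0.365

Σσ²ᵢ = 2.82 + 1.00 + 1.99 + 0.77 = 6.58
α = (k/(k−1))·(1 − Σσ²ᵢ/σ²_T) = (4/3)·(1 − 6.58/9.06) = 0.365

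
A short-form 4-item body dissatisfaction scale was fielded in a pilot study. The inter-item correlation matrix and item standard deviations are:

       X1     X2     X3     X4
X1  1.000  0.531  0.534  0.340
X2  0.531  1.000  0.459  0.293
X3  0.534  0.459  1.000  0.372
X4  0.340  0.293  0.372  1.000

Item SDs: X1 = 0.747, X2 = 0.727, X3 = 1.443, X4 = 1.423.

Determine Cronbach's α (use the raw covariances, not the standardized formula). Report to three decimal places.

Σσ²ᵢ = 0.747² + 0.727² + 1.443² + 1.423² = 5.1937
Covariances σ_ij = r_ij · s_i · s_j:
  σ(X1,X2) = 0.531 × 0.747 × 0.727 = 0.2884
  σ(X1,X3) = 0.534 × 0.747 × 1.443 = 0.5756
  σ(X1,X4) = 0.340 × 0.747 × 1.423 = 0.3614
  σ(X2,X3) = 0.459 × 0.727 × 1.443 = 0.4815
  σ(X2,X4) = 0.293 × 0.727 × 1.423 = 0.3031
  σ(X3,X4) = 0.372 × 1.443 × 1.423 = 0.7639
σ²_T = Σσ²ᵢ + 2·Σσ_ij = 5.1937 + 2 × 2.7739 = 10.7415
α = (4/3)·(1 − 5.1937/10.7415) = 0.689

α = 0.689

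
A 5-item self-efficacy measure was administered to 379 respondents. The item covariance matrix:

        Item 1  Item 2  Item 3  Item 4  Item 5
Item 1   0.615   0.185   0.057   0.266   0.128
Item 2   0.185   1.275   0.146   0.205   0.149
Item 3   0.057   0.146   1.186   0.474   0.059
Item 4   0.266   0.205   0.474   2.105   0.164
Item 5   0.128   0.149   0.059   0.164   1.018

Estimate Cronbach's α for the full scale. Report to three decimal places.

Σσ²ᵢ = 0.615 + 1.275 + 1.186 + 2.105 + 1.018 = 6.199
Sum of off-diagonal covariances = 1.833
Var(T) = 6.199 + 2 × 1.833 = 9.865
α = (k/(k−1))·(1 − Σσ²ᵢ/Var(T)) = (5/4)·(1 − 6.199/9.865) = 0.465

α = 0.465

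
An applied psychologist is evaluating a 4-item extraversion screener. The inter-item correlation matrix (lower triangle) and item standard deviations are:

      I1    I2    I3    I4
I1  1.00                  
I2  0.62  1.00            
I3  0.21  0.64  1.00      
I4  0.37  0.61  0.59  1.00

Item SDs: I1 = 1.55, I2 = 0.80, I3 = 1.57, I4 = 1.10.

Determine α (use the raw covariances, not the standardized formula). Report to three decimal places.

α = 0.746

Σσ²ᵢ = 1.55² + 0.80² + 1.57² + 1.10² = 6.7174
Covariances σ_ij = r_ij · s_i · s_j:
  σ(I1,I2) = 0.62 × 1.55 × 0.80 = 0.7688
  σ(I1,I3) = 0.21 × 1.55 × 1.57 = 0.5110
  σ(I1,I4) = 0.37 × 1.55 × 1.10 = 0.6309
  σ(I2,I3) = 0.64 × 0.80 × 1.57 = 0.8038
  σ(I2,I4) = 0.61 × 0.80 × 1.10 = 0.5368
  σ(I3,I4) = 0.59 × 1.57 × 1.10 = 1.0189
σ²_T = Σσ²ᵢ + 2·Σσ_ij = 6.7174 + 2 × 4.2702 = 15.2578
α = (4/3)·(1 − 6.7174/15.2578) = 0.746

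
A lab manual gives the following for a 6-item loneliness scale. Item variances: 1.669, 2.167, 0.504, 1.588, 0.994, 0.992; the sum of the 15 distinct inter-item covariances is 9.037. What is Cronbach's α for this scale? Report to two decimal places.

Σσ²ᵢ = 1.669 + 2.167 + 0.504 + 1.588 + 0.994 + 0.992 = 7.914
Sum of distinct covariances = 9.037
σ²_total = Σσ²ᵢ + 2·Σcov = 7.914 + 2 × 9.037 = 25.988
α = (6/5)·(1 − 7.914/25.988) = 0.83

α = 0.83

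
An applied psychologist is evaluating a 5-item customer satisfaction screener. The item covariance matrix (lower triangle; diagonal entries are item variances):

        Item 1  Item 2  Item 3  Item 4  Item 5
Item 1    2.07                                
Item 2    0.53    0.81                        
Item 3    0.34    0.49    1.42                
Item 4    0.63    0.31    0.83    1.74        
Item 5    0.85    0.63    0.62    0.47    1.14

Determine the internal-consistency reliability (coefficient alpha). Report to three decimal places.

coefficient alpha = 0.767

Σσᵢ² = 2.07 + 0.81 + 1.42 + 1.74 + 1.14 = 7.18
Sum of off-diagonal covariances = 5.70
Var(T) = 7.18 + 2 × 5.70 = 18.58
α = (k/(k−1))·(1 − Σσᵢ²/Var(T)) = (5/4)·(1 − 7.18/18.58) = 0.767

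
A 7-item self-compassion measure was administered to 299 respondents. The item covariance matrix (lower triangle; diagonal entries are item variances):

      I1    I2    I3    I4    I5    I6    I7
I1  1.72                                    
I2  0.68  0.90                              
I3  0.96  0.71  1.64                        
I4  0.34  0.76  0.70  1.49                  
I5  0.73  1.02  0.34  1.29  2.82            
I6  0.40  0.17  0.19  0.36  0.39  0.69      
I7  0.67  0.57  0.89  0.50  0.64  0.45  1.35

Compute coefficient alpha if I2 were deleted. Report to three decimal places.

Remaining items: I1, I3, I4, I5, I6, I7 (k = 6).
sum of item variances = 1.72 + 1.64 + 1.49 + 2.82 + 0.69 + 1.35 = 9.71
σ²_total = 9.71 + 2 × 8.85 = 27.41
α (item deleted) = (6/5)·(1 − 9.71/27.41) = 0.775

coefficient alpha = 0.775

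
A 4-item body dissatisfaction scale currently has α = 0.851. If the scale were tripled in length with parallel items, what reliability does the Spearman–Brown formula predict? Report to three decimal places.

Length factor m = 3
α' = m·α / (1 + (m−1)·α)
   = 3 × 0.851 / (1 + (3 − 1) × 0.851)
   = 2.5530 / 2.7020 = 0.945

predicted reliability = 0.945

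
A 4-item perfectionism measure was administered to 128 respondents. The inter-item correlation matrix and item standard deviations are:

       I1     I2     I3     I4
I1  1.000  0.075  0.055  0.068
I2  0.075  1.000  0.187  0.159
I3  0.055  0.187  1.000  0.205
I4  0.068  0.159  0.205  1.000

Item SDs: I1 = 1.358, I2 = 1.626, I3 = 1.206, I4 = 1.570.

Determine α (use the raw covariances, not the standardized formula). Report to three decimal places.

α = 0.361

Σσ²ᵢ = 1.358² + 1.626² + 1.206² + 1.570² = 8.4074
Covariances σ_ij = r_ij · s_i · s_j:
  σ(I1,I2) = 0.075 × 1.358 × 1.626 = 0.1656
  σ(I1,I3) = 0.055 × 1.358 × 1.206 = 0.0901
  σ(I1,I4) = 0.068 × 1.358 × 1.570 = 0.1450
  σ(I2,I3) = 0.187 × 1.626 × 1.206 = 0.3667
  σ(I2,I4) = 0.159 × 1.626 × 1.570 = 0.4059
  σ(I3,I4) = 0.205 × 1.206 × 1.570 = 0.3882
σ²_T = Σσ²ᵢ + 2·Σσ_ij = 8.4074 + 2 × 1.5615 = 11.5304
α = (4/3)·(1 − 8.4074/11.5304) = 0.361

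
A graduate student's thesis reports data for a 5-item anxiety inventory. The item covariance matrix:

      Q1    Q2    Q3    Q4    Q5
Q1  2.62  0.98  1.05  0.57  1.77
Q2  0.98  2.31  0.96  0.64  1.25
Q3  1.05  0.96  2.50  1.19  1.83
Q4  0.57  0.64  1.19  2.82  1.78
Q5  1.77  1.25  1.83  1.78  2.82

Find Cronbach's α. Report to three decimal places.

Σσ²ᵢ = 2.62 + 2.31 + 2.50 + 2.82 + 2.82 = 13.07
Sum of the distinct covariances = 12.02
σ²_T = 13.07 + 2 × 12.02 = 37.11
α = (k/(k−1))·(1 − Σσ²ᵢ/σ²_T) = (5/4)·(1 − 13.07/37.11) = 0.810

Cronbach's α = 0.810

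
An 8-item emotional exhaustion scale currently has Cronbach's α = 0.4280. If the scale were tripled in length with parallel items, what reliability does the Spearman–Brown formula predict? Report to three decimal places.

predicted reliability = 0.692

Length factor m = 3
α' = m·α / (1 + (m−1)·α)
   = 3 × 0.4280 / (1 + (3 − 1) × 0.4280)
   = 1.2840 / 1.8560 = 0.692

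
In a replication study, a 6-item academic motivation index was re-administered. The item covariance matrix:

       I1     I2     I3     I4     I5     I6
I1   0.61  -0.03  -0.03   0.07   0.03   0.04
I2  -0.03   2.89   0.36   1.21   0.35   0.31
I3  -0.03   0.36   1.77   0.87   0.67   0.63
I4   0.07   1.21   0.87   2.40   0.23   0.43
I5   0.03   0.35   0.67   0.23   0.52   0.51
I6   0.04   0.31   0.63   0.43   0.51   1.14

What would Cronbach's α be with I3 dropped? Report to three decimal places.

α = 0.568

Remaining items: I1, I2, I4, I5, I6 (k = 5).
Σσᵢ² = 0.61 + 2.89 + 2.40 + 0.52 + 1.14 = 7.56
σ²_total = 7.56 + 2 × 3.15 = 13.86
α (item deleted) = (5/4)·(1 − 7.56/13.86) = 0.568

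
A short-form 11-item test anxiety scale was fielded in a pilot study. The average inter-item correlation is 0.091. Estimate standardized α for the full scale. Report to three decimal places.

Standardized α = k·r̄ / (1 + (k−1)·r̄) = 11 × 0.091 / (1 + 10 × 0.091)
  = 1.0010 / 1.9100 = 0.524

standardized α = 0.524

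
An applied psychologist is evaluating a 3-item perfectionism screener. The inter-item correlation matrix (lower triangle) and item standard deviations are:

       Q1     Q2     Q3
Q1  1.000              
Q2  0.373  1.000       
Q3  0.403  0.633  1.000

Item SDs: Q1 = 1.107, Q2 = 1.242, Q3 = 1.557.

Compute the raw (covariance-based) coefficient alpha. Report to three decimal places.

Σσ²ᵢ = 1.107² + 1.242² + 1.557² = 5.1923
Covariances σ_ij = r_ij · s_i · s_j:
  σ(Q1,Q2) = 0.373 × 1.107 × 1.242 = 0.5128
  σ(Q1,Q3) = 0.403 × 1.107 × 1.557 = 0.6946
  σ(Q2,Q3) = 0.633 × 1.242 × 1.557 = 1.2241
σ²_T = Σσ²ᵢ + 2·Σσ_ij = 5.1923 + 2 × 2.4315 = 10.0553
α = (3/2)·(1 − 5.1923/10.0553) = 0.725

α = 0.725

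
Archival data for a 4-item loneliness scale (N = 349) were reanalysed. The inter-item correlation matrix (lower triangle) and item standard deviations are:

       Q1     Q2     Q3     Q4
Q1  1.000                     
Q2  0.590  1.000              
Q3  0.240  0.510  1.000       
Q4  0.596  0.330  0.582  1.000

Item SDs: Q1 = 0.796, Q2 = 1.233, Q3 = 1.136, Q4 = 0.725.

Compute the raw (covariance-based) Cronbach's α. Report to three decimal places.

Σσ²ᵢ = 0.796² + 1.233² + 1.136² + 0.725² = 3.9700
Covariances σ_ij = r_ij · s_i · s_j:
  σ(Q1,Q2) = 0.590 × 0.796 × 1.233 = 0.5791
  σ(Q1,Q3) = 0.240 × 0.796 × 1.136 = 0.2170
  σ(Q1,Q4) = 0.596 × 0.796 × 0.725 = 0.3440
  σ(Q2,Q3) = 0.510 × 1.233 × 1.136 = 0.7144
  σ(Q2,Q4) = 0.330 × 1.233 × 0.725 = 0.2950
  σ(Q3,Q4) = 0.582 × 1.136 × 0.725 = 0.4793
σ²_T = Σσ²ᵢ + 2·Σσ_ij = 3.9700 + 2 × 2.6288 = 9.2276
α = (4/3)·(1 − 3.9700/9.2276) = 0.760

α = 0.760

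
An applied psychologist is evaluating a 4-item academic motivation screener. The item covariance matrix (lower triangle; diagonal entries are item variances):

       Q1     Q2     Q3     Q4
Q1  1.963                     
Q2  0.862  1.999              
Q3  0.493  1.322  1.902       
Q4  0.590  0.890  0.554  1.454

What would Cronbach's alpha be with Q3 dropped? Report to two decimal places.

Cronbach's alpha = 0.70

Remaining items: Q1, Q2, Q4 (k = 3).
sum of item variances = 1.963 + 1.999 + 1.454 = 5.416
σ²_T = 5.416 + 2 × 2.342 = 10.100
α (item deleted) = (3/2)·(1 − 5.416/10.100) = 0.70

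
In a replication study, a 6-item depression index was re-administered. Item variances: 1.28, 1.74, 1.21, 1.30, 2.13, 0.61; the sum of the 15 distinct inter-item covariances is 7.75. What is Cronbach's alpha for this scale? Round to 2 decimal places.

α = 0.78

Σσᵢ² = 1.28 + 1.74 + 1.21 + 1.30 + 2.13 + 0.61 = 8.27
Sum of distinct covariances = 7.75
Var(T) = Σσᵢ² + 2·Σcov = 8.27 + 2 × 7.75 = 23.77
α = (6/5)·(1 − 8.27/23.77) = 0.78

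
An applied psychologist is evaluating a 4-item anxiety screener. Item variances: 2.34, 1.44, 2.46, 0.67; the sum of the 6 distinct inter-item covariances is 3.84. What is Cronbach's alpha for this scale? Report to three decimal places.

Σσ²ᵢ = 2.34 + 1.44 + 2.46 + 0.67 = 6.91
Sum of distinct covariances = 3.84
σ²_T = Σσ²ᵢ + 2·Σcov = 6.91 + 2 × 3.84 = 14.59
α = (4/3)·(1 − 6.91/14.59) = 0.702

Cronbach's alpha = 0.702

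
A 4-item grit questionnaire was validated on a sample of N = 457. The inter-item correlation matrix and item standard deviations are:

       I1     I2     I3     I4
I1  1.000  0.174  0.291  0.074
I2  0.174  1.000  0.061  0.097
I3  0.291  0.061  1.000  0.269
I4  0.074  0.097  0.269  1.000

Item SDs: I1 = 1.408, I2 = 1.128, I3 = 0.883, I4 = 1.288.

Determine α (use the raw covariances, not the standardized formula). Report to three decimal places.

Σσ²ᵢ = 1.408² + 1.128² + 0.883² + 1.288² = 5.6935
Covariances σ_ij = r_ij · s_i · s_j:
  σ(I1,I2) = 0.174 × 1.408 × 1.128 = 0.2764
  σ(I1,I3) = 0.291 × 1.408 × 0.883 = 0.3618
  σ(I1,I4) = 0.074 × 1.408 × 1.288 = 0.1342
  σ(I2,I3) = 0.061 × 1.128 × 0.883 = 0.0608
  σ(I2,I4) = 0.097 × 1.128 × 1.288 = 0.1409
  σ(I3,I4) = 0.269 × 0.883 × 1.288 = 0.3059
σ²_T = Σσ²ᵢ + 2·Σσ_ij = 5.6935 + 2 × 1.2800 = 8.2535
α = (4/3)·(1 − 5.6935/8.2535) = 0.414

α = 0.414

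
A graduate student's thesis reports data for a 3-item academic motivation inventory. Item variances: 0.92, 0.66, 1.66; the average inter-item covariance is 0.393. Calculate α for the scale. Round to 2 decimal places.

α = 0.63

sum of item variances = 0.92 + 0.66 + 1.66 = 3.24
Sum of the 3 distinct covariances = 3 × 0.393 = 1.179
σ²_total = sum of item variances + 2·Σcov = 3.24 + 2 × 1.179 = 5.598
α = (3/2)·(1 − 3.24/5.598) = 0.63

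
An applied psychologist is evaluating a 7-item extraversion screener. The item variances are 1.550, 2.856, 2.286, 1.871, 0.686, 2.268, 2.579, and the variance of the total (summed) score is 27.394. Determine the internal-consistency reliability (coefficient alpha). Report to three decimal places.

coefficient alpha = 0.566

Σσᵢ² = 1.550 + 2.856 + 2.286 + 1.871 + 0.686 + 2.268 + 2.579 = 14.096
α = (k/(k−1))·(1 − Σσᵢ²/total variance) = (7/6)·(1 − 14.096/27.394) = 0.566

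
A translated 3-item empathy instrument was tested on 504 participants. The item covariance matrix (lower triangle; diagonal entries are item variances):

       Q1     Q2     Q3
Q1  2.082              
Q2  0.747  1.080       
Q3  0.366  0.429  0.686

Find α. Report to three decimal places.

α = 0.667

Σσ²ᵢ = 2.082 + 1.080 + 0.686 = 3.848
Σ_{i<j} σ_ij = 1.542
Var(T) = 3.848 + 2 × 1.542 = 6.932
α = (k/(k−1))·(1 − Σσ²ᵢ/Var(T)) = (3/2)·(1 − 3.848/6.932) = 0.667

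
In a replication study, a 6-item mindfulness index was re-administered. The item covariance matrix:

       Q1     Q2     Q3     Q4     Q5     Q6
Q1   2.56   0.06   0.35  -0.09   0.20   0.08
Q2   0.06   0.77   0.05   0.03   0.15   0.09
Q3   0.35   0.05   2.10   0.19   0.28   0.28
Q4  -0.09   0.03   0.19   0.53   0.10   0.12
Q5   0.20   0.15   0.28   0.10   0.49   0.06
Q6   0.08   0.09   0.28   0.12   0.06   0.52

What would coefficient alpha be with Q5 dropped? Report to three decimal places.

Remaining items: Q1, Q2, Q3, Q4, Q6 (k = 5).
ΣVar(i) = 2.56 + 0.77 + 2.10 + 0.53 + 0.52 = 6.48
Var(T) = 6.48 + 2 × 1.16 = 8.80
α (item deleted) = (5/4)·(1 − 6.48/8.80) = 0.330

coefficient alpha = 0.330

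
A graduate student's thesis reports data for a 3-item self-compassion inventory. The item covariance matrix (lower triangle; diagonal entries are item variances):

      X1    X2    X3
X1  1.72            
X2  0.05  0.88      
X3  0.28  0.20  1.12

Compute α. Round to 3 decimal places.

α = 0.333

Σσᵢ² = 1.72 + 0.88 + 1.12 = 3.72
Sum of the distinct covariances = 0.53
σ²_T = 3.72 + 2 × 0.53 = 4.78
α = (k/(k−1))·(1 − Σσᵢ²/σ²_T) = (3/2)·(1 − 3.72/4.78) = 0.333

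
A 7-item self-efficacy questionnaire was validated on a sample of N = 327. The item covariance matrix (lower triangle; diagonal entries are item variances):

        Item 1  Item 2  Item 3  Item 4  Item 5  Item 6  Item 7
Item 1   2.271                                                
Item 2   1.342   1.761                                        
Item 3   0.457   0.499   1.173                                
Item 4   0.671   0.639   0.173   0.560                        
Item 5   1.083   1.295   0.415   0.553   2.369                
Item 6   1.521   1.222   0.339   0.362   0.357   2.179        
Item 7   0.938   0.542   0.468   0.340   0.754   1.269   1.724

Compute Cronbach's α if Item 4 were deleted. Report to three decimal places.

Remaining items: Item 1, Item 2, Item 3, Item 5, Item 6, Item 7 (k = 6).
ΣVar(i) = 2.271 + 1.761 + 1.173 + 2.369 + 2.179 + 1.724 = 11.477
Var(T) = 11.477 + 2 × 12.501 = 36.479
α (item deleted) = (6/5)·(1 − 11.477/36.479) = 0.822

Cronbach's α = 0.822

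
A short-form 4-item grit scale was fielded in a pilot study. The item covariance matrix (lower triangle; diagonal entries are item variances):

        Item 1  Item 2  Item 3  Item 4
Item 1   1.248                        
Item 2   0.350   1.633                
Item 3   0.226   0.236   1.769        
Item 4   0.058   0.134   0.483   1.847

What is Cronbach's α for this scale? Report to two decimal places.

Σσ²ᵢ = 1.248 + 1.633 + 1.769 + 1.847 = 6.497
Σ_{i<j} σ_ij = 1.487
σ²_T = 6.497 + 2 × 1.487 = 9.471
α = (k/(k−1))·(1 − Σσ²ᵢ/σ²_T) = (4/3)·(1 − 6.497/9.471) = 0.42

Cronbach's α = 0.42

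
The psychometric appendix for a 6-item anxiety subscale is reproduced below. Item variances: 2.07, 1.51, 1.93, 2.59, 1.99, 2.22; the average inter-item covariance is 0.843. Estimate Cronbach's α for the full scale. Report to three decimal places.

α = 0.807

Σσ²ᵢ = 2.07 + 1.51 + 1.93 + 2.59 + 1.99 + 2.22 = 12.31
Sum of the 15 distinct covariances = 15 × 0.843 = 12.645
σ²_total = Σσ²ᵢ + 2·Σcov = 12.31 + 2 × 12.645 = 37.600
α = (6/5)·(1 − 12.31/37.600) = 0.807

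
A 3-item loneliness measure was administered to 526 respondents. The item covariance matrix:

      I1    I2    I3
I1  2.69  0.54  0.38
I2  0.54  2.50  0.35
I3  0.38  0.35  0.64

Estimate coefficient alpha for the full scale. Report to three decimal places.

α = 0.455

Σσ²ᵢ = 2.69 + 2.50 + 0.64 = 5.83
Sum of the distinct covariances = 1.27
Var(T) = 5.83 + 2 × 1.27 = 8.37
α = (k/(k−1))·(1 − Σσ²ᵢ/Var(T)) = (3/2)·(1 − 5.83/8.37) = 0.455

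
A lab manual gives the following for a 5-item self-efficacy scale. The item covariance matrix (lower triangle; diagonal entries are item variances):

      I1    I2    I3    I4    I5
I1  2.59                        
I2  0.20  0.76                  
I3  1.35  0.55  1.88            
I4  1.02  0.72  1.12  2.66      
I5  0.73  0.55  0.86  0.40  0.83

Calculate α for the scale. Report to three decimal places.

α = 0.790

Σσ²ᵢ = 2.59 + 0.76 + 1.88 + 2.66 + 0.83 = 8.72
Sum of the distinct covariances = 7.50
σ²_T = 8.72 + 2 × 7.50 = 23.72
α = (k/(k−1))·(1 − Σσ²ᵢ/σ²_T) = (5/4)·(1 − 8.72/23.72) = 0.790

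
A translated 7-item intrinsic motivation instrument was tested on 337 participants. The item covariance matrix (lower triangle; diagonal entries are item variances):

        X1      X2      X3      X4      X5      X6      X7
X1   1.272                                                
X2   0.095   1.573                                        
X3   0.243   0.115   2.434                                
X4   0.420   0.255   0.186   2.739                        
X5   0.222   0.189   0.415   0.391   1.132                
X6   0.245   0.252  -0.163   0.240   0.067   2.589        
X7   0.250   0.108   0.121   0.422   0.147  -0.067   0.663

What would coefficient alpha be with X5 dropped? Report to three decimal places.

α = 0.391

Remaining items: X1, X2, X3, X4, X6, X7 (k = 6).
Σσᵢ² = 1.272 + 1.573 + 2.434 + 2.739 + 2.589 + 0.663 = 11.270
total variance = 11.270 + 2 × 2.722 = 16.714
α (item deleted) = (6/5)·(1 − 11.270/16.714) = 0.391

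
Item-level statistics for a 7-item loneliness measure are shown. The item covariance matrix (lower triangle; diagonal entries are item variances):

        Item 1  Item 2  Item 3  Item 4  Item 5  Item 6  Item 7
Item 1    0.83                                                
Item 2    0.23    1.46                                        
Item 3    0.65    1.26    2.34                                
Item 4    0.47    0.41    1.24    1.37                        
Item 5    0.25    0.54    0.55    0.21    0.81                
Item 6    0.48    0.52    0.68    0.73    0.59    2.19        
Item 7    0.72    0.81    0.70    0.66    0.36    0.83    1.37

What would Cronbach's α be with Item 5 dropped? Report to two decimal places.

Remaining items: Item 1, Item 2, Item 3, Item 4, Item 6, Item 7 (k = 6).
sum of item variances = 0.83 + 1.46 + 2.34 + 1.37 + 2.19 + 1.37 = 9.56
σ²_T = 9.56 + 2 × 10.39 = 30.34
α (item deleted) = (6/5)·(1 − 9.56/30.34) = 0.82

Cronbach's α = 0.82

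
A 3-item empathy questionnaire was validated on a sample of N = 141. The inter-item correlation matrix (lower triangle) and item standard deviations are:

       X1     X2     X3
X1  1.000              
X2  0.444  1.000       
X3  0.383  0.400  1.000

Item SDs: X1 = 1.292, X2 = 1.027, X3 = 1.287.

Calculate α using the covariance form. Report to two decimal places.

α = 0.67

Σσ²ᵢ = 1.292² + 1.027² + 1.287² = 4.3804
Covariances σ_ij = r_ij · s_i · s_j:
  σ(X1,X2) = 0.444 × 1.292 × 1.027 = 0.5891
  σ(X1,X3) = 0.383 × 1.292 × 1.287 = 0.6369
  σ(X2,X3) = 0.400 × 1.027 × 1.287 = 0.5287
σ²_T = Σσ²ᵢ + 2·Σσ_ij = 4.3804 + 2 × 1.7547 = 7.8898
α = (3/2)·(1 − 4.3804/7.8898) = 0.67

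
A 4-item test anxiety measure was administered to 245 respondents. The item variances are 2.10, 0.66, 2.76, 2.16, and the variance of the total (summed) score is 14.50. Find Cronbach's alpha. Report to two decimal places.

Σσ²ᵢ = 2.10 + 0.66 + 2.76 + 2.16 = 7.68
α = (k/(k−1))·(1 − Σσ²ᵢ/σ²_total) = (4/3)·(1 − 7.68/14.50) = 0.63

α = 0.63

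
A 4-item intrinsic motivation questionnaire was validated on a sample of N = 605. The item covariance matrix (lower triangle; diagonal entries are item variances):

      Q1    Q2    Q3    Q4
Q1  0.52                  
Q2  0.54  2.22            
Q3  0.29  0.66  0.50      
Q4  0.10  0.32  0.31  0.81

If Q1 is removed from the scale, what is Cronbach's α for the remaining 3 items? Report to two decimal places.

α = 0.63

Remaining items: Q2, Q3, Q4 (k = 3).
Σσᵢ² = 2.22 + 0.50 + 0.81 = 3.53
σ²_T = 3.53 + 2 × 1.29 = 6.11
α (item deleted) = (3/2)·(1 − 3.53/6.11) = 0.63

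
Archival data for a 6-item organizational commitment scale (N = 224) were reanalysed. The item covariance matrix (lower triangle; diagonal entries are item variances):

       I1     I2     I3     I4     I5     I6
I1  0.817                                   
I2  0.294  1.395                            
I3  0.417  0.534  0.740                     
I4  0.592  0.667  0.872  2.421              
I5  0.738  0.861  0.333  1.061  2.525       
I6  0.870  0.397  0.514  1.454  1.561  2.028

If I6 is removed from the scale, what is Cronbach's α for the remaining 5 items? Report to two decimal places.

Remaining items: I1, I2, I3, I4, I5 (k = 5).
Σσ²ᵢ = 0.817 + 1.395 + 0.740 + 2.421 + 2.525 = 7.898
Var(T) = 7.898 + 2 × 6.369 = 20.636
α (item deleted) = (5/4)·(1 − 7.898/20.636) = 0.77

Cronbach's α = 0.77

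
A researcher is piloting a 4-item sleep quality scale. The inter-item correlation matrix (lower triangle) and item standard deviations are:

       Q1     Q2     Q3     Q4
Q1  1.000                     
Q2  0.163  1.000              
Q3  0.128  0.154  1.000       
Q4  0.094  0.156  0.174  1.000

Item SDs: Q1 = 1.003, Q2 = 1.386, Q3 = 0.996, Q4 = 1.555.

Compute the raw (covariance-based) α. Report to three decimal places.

α = 0.392

Σσ²ᵢ = 1.003² + 1.386² + 0.996² + 1.555² = 6.3370
Covariances σ_ij = r_ij · s_i · s_j:
  σ(Q1,Q2) = 0.163 × 1.003 × 1.386 = 0.2266
  σ(Q1,Q3) = 0.128 × 1.003 × 0.996 = 0.1279
  σ(Q1,Q4) = 0.094 × 1.003 × 1.555 = 0.1466
  σ(Q2,Q3) = 0.154 × 1.386 × 0.996 = 0.2126
  σ(Q2,Q4) = 0.156 × 1.386 × 1.555 = 0.3362
  σ(Q3,Q4) = 0.174 × 0.996 × 1.555 = 0.2695
σ²_T = Σσ²ᵢ + 2·Σσ_ij = 6.3370 + 2 × 1.3194 = 8.9758
α = (4/3)·(1 − 6.3370/8.9758) = 0.392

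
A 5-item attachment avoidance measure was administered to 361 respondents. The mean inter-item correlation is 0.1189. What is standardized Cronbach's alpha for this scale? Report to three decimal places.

Standardized α = k·r̄ / (1 + (k−1)·r̄) = 5 × 0.1189 / (1 + 4 × 0.1189)
  = 0.5945 / 1.4756 = 0.403

α = 0.403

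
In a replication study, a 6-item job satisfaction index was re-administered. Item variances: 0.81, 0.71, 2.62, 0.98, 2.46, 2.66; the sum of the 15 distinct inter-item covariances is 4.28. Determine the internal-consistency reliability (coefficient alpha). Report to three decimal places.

sum of item variances = 0.81 + 0.71 + 2.62 + 0.98 + 2.46 + 2.66 = 10.24
Sum of distinct covariances = 4.28
total variance = sum of item variances + 2·Σcov = 10.24 + 2 × 4.28 = 18.80
α = (6/5)·(1 − 10.24/18.80) = 0.546

coefficient alpha = 0.546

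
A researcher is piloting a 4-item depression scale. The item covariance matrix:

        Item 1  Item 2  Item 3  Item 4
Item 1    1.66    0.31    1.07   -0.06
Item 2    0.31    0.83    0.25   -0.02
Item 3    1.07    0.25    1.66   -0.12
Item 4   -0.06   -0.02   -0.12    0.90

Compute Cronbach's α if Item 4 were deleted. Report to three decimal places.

Remaining items: Item 1, Item 2, Item 3 (k = 3).
ΣVar(i) = 1.66 + 0.83 + 1.66 = 4.15
total variance = 4.15 + 2 × 1.63 = 7.41
α (item deleted) = (3/2)·(1 − 4.15/7.41) = 0.660

α = 0.660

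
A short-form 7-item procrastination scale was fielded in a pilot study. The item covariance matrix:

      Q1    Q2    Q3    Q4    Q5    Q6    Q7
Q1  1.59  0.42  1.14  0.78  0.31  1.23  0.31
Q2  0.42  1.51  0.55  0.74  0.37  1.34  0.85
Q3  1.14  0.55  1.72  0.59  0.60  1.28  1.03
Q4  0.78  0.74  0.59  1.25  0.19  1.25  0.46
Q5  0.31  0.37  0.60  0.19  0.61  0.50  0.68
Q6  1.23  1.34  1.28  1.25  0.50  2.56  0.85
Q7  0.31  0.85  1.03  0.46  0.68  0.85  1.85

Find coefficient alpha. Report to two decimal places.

α = 0.86

Σσ²ᵢ = 1.59 + 1.51 + 1.72 + 1.25 + 0.61 + 2.56 + 1.85 = 11.09
Sum of the distinct covariances = 15.47
σ²_T = 11.09 + 2 × 15.47 = 42.03
α = (k/(k−1))·(1 − Σσ²ᵢ/σ²_T) = (7/6)·(1 − 11.09/42.03) = 0.86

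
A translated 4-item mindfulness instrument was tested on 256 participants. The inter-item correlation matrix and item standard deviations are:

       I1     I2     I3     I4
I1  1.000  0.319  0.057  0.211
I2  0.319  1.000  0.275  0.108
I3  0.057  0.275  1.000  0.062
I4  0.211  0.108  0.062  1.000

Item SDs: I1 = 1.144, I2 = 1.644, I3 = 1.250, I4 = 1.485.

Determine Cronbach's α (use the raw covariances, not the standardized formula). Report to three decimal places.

Σσ²ᵢ = 1.144² + 1.644² + 1.250² + 1.485² = 7.7792
Covariances σ_ij = r_ij · s_i · s_j:
  σ(I1,I2) = 0.319 × 1.144 × 1.644 = 0.6000
  σ(I1,I3) = 0.057 × 1.144 × 1.250 = 0.0815
  σ(I1,I4) = 0.211 × 1.144 × 1.485 = 0.3585
  σ(I2,I3) = 0.275 × 1.644 × 1.250 = 0.5651
  σ(I2,I4) = 0.108 × 1.644 × 1.485 = 0.2637
  σ(I3,I4) = 0.062 × 1.250 × 1.485 = 0.1151
σ²_T = Σσ²ᵢ + 2·Σσ_ij = 7.7792 + 2 × 1.9839 = 11.7470
α = (4/3)·(1 − 7.7792/11.7470) = 0.450

α = 0.450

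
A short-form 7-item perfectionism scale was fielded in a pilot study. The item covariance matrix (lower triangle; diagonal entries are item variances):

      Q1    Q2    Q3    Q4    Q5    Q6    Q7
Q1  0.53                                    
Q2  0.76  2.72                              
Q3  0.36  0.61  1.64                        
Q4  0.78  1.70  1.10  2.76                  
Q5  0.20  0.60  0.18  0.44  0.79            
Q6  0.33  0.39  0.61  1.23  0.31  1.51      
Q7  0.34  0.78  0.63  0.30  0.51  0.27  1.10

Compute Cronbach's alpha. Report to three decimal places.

α = 0.808

Σσᵢ² = 0.53 + 2.72 + 1.64 + 2.76 + 0.79 + 1.51 + 1.10 = 11.05
Sum of the distinct covariances = 12.43
Var(T) = 11.05 + 2 × 12.43 = 35.91
α = (k/(k−1))·(1 − Σσᵢ²/Var(T)) = (7/6)·(1 − 11.05/35.91) = 0.808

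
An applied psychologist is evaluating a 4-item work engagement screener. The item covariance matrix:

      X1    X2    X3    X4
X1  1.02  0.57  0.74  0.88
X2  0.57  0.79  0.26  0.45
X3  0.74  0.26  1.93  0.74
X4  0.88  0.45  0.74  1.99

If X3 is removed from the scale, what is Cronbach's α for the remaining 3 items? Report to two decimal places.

Cronbach's α = 0.75

Remaining items: X1, X2, X4 (k = 3).
Σσᵢ² = 1.02 + 0.79 + 1.99 = 3.80
σ²_T = 3.80 + 2 × 1.90 = 7.60
α (item deleted) = (3/2)·(1 − 3.80/7.60) = 0.75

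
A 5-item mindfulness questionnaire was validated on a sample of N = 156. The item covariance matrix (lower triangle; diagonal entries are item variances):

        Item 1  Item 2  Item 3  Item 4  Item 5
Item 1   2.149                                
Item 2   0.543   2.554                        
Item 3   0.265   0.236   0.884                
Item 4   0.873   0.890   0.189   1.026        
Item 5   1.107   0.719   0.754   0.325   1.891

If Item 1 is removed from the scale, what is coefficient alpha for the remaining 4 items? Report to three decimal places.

Remaining items: Item 2, Item 3, Item 4, Item 5 (k = 4).
ΣVar(i) = 2.554 + 0.884 + 1.026 + 1.891 = 6.355
σ²_T = 6.355 + 2 × 3.113 = 12.581
α (item deleted) = (4/3)·(1 − 6.355/12.581) = 0.660

α = 0.660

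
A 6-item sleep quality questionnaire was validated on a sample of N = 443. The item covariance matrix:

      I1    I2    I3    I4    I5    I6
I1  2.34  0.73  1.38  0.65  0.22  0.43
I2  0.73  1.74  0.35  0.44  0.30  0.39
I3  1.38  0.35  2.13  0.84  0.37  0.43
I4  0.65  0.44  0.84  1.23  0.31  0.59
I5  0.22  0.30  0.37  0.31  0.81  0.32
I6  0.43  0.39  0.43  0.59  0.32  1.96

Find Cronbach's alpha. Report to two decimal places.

Σσᵢ² = 2.34 + 1.74 + 2.13 + 1.23 + 0.81 + 1.96 = 10.21
Sum of the distinct covariances = 7.75
total variance = 10.21 + 2 × 7.75 = 25.71
α = (k/(k−1))·(1 − Σσᵢ²/total variance) = (6/5)·(1 − 10.21/25.71) = 0.72

Cronbach's alpha = 0.72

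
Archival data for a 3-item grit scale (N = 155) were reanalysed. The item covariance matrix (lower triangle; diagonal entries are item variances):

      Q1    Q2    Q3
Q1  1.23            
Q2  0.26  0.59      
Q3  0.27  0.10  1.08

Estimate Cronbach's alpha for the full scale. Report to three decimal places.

Cronbach's alpha = 0.454

ΣVar(i) = 1.23 + 0.59 + 1.08 = 2.90
Sum of off-diagonal covariances = 0.63
σ²_total = 2.90 + 2 × 0.63 = 4.16
α = (k/(k−1))·(1 − ΣVar(i)/σ²_total) = (3/2)·(1 − 2.90/4.16) = 0.454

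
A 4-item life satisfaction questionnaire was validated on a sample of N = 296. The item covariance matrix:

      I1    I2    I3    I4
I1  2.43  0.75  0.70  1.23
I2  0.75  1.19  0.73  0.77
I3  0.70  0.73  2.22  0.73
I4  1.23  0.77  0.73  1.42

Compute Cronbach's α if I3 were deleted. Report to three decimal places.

Remaining items: I1, I2, I4 (k = 3).
Σσ²ᵢ = 2.43 + 1.19 + 1.42 = 5.04
total variance = 5.04 + 2 × 2.75 = 10.54
α (item deleted) = (3/2)·(1 − 5.04/10.54) = 0.783

α = 0.783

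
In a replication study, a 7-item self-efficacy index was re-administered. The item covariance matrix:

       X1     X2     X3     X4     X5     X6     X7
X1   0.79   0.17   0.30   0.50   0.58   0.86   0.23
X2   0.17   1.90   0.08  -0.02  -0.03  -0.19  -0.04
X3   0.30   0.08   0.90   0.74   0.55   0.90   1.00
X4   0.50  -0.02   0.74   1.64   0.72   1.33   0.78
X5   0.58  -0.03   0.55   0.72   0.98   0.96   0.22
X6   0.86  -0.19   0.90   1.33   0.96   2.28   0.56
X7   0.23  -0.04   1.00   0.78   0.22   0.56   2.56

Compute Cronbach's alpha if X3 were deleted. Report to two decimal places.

Cronbach's alpha = 0.68

Remaining items: X1, X2, X4, X5, X6, X7 (k = 6).
Σσ²ᵢ = 0.79 + 1.90 + 1.64 + 0.98 + 2.28 + 2.56 = 10.15
Var(T) = 10.15 + 2 × 6.63 = 23.41
α (item deleted) = (6/5)·(1 − 10.15/23.41) = 0.68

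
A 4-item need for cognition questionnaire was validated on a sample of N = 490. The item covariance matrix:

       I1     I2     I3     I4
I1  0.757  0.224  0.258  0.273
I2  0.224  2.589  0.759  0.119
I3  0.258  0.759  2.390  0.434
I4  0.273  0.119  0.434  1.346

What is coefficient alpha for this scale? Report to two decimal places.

Σσ²ᵢ = 0.757 + 2.589 + 2.390 + 1.346 = 7.082
Sum of the distinct covariances = 2.067
σ²_T = 7.082 + 2 × 2.067 = 11.216
α = (k/(k−1))·(1 − Σσ²ᵢ/σ²_T) = (4/3)·(1 − 7.082/11.216) = 0.49

α = 0.49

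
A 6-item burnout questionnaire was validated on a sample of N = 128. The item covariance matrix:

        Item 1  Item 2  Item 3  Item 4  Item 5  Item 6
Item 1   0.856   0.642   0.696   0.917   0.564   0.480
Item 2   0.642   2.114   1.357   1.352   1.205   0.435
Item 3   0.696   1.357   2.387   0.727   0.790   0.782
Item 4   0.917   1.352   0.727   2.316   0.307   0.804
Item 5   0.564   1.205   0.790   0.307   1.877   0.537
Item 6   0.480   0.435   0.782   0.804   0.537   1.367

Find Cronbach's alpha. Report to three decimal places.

ΣVar(i) = 0.856 + 2.114 + 2.387 + 2.316 + 1.877 + 1.367 = 10.917
Sum of off-diagonal covariances = 11.595
Var(T) = 10.917 + 2 × 11.595 = 34.107
α = (k/(k−1))·(1 − ΣVar(i)/Var(T)) = (6/5)·(1 − 10.917/34.107) = 0.816

Cronbach's alpha = 0.816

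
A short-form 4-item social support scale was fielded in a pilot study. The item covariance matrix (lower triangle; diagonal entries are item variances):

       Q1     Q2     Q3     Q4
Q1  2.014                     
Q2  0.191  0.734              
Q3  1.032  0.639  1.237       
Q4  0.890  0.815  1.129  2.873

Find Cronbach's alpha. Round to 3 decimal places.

sum of item variances = 2.014 + 0.734 + 1.237 + 2.873 = 6.858
Sum of the distinct covariances = 4.696
Var(T) = 6.858 + 2 × 4.696 = 16.250
α = (k/(k−1))·(1 − sum of item variances/Var(T)) = (4/3)·(1 − 6.858/16.250) = 0.771

α = 0.771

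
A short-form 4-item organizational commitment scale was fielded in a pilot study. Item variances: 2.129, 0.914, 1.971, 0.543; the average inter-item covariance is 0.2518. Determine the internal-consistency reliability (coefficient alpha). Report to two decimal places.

coefficient alpha = 0.47

Σσᵢ² = 2.129 + 0.914 + 1.971 + 0.543 = 5.557
Sum of the 6 distinct covariances = 6 × 0.2518 = 1.5108
total variance = Σσᵢ² + 2·Σcov = 5.557 + 2 × 1.5108 = 8.5786
α = (4/3)·(1 − 5.557/8.5786) = 0.47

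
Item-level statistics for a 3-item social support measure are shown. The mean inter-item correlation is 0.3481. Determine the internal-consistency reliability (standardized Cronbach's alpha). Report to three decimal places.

Standardized α = k·r̄ / (1 + (k−1)·r̄) = 3 × 0.3481 / (1 + 2 × 0.3481)
  = 1.0443 / 1.6962 = 0.616

α = 0.616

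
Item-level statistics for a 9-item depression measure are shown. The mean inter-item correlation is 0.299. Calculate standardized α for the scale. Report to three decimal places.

standardized α = 0.793

Standardized α = k·r̄ / (1 + (k−1)·r̄) = 9 × 0.299 / (1 + 8 × 0.299)
  = 2.6910 / 3.3920 = 0.793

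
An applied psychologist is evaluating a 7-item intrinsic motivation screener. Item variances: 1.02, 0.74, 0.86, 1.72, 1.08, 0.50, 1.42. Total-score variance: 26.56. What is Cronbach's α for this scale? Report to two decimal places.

Cronbach's α = 0.84

Σσᵢ² = 1.02 + 0.74 + 0.86 + 1.72 + 1.08 + 0.50 + 1.42 = 7.34
α = (k/(k−1))·(1 − Σσᵢ²/Var(T)) = (7/6)·(1 − 7.34/26.56) = 0.84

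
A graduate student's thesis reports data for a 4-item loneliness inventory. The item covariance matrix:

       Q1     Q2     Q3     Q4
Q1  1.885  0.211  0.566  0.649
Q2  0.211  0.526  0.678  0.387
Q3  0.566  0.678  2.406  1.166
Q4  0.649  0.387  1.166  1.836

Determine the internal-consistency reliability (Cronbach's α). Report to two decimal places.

Σσ²ᵢ = 1.885 + 0.526 + 2.406 + 1.836 = 6.653
Sum of the distinct covariances = 3.657
Var(T) = 6.653 + 2 × 3.657 = 13.967
α = (k/(k−1))·(1 − Σσ²ᵢ/Var(T)) = (4/3)·(1 − 6.653/13.967) = 0.70

α = 0.70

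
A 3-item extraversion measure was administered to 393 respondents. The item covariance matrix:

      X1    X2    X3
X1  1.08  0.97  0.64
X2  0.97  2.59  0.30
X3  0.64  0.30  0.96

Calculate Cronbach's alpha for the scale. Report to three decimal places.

Σσ²ᵢ = 1.08 + 2.59 + 0.96 = 4.63
Sum of off-diagonal covariances = 1.91
σ²_T = 4.63 + 2 × 1.91 = 8.45
α = (k/(k−1))·(1 − Σσ²ᵢ/σ²_T) = (3/2)·(1 − 4.63/8.45) = 0.678

α = 0.678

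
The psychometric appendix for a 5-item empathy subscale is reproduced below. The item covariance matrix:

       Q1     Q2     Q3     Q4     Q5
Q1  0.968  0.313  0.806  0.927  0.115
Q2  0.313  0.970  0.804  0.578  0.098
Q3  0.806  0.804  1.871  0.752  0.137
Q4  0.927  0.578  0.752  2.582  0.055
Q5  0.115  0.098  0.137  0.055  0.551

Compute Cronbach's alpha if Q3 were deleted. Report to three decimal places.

Remaining items: Q1, Q2, Q4, Q5 (k = 4).
sum of item variances = 0.968 + 0.970 + 2.582 + 0.551 = 5.071
σ²_T = 5.071 + 2 × 2.086 = 9.243
α (item deleted) = (4/3)·(1 − 5.071/9.243) = 0.602

Cronbach's alpha = 0.602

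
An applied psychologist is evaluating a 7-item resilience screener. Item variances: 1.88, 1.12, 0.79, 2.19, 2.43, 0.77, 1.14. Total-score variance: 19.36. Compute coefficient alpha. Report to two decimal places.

coefficient alpha = 0.54

ΣVar(i) = 1.88 + 1.12 + 0.79 + 2.19 + 2.43 + 0.77 + 1.14 = 10.32
α = (k/(k−1))·(1 − ΣVar(i)/σ²_T) = (7/6)·(1 − 10.32/19.36) = 0.54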